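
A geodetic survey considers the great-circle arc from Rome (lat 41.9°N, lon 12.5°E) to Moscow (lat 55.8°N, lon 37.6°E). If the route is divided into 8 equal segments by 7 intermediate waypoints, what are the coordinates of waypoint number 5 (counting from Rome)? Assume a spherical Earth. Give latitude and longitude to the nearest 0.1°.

≈ lat 51.2°N, lon 26.5°E

The haversine formula gives a central angle δ ≈ 0.373 rad (21.4°) between the endpoints.
Interpolate at f = 5/8 with slerp weights a = sin((1−f)δ)/sin δ ≈ 0.383, b = sin(fδ)/sin δ ≈ 0.634.
p = a·p₁ + b·p₂ ≈ (0.560, 0.279, 0.780); φ = arcsin(p_z) ≈ 51.25°, λ = atan2(p_y, p_x) ≈ 26.47°.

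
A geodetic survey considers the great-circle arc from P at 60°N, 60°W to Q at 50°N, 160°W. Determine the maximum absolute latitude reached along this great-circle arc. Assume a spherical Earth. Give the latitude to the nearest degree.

The great circle lies in the plane with unit normal n̂ = (p₁ × p₂)/|p₁ × p₂|.
Here n̂_z ≈ -0.399; the vertex latitude is φ_max = arccos|n̂_z| ≈ 66.5°.

≈ 67°N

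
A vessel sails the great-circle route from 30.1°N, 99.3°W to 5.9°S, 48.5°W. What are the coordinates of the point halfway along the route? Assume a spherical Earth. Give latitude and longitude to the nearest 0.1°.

≈ 13.3°N, 72.0°W

Write both endpoints as unit vectors p₁, p₂ with components (cos φ cos λ, cos φ sin λ, sin φ).
The central angle between the endpoints is δ = arccos(p₁·p₂) ≈ 1.056 rad (60.5°).
Interpolate at f = 1/2 with slerp weights a = sin((1−f)δ)/sin δ ≈ 0.579, b = sin(fδ)/sin δ ≈ 0.579.
p = a·p₁ + b·p₂ ≈ (0.301, -0.925, 0.231); φ = arcsin(p_z) ≈ 13.34°, λ = atan2(p_y, p_x) ≈ -72.01°.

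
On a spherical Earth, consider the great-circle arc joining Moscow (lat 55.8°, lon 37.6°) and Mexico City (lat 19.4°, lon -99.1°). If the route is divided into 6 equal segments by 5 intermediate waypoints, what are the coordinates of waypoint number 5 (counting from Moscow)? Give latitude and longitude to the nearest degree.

From cos δ = sin φ₁ sin φ₂ + cos φ₁ cos φ₂ cos Δλ, the central angle is δ ≈ 1.682 rad (96.4°).
Interpolate at f = 5/6 with slerp weights a = sin((1−f)δ)/sin δ ≈ 0.278, b = sin(fδ)/sin δ ≈ 0.992.
p = a·p₁ + b·p₂ ≈ (-0.024, -0.828, 0.560); φ = arcsin(p_z) ≈ 34.04°, λ = atan2(p_y, p_x) ≈ -91.66°.

≈ lat 34°, lon -92°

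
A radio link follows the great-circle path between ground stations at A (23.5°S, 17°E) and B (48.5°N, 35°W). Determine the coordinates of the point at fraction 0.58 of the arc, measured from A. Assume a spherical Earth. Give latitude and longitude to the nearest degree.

≈ (20°N, 8°W)

Write both endpoints as unit vectors p₁, p₂ with components (cos φ cos λ, cos φ sin λ, sin φ).
The central angle between the endpoints is δ = arccos(p₁·p₂) ≈ 1.495 rad (85.7°).
Interpolate at f = 0.58 with slerp weights a = sin((1−f)δ)/sin δ ≈ 0.589, b = sin(fδ)/sin δ ≈ 0.765.
p = a·p₁ + b·p₂ ≈ (0.932, -0.133, 0.338); φ = arcsin(p_z) ≈ 19.74°, λ = atan2(p_y, p_x) ≈ -8.10°.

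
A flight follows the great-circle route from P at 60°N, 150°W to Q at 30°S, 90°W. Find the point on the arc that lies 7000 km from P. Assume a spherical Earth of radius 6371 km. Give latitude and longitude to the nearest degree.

≈ 6°N, 107°W

Write both endpoints as unit vectors p₁, p₂ with components (cos φ cos λ, cos φ sin λ, sin φ).
The central angle between the endpoints is δ = arccos(p₁·p₂) ≈ 1.789 rad (102.5°). The total great-circle distance is δ·R ≈ 1.789 × 6371 ≈ 11398 km, so the target fraction is f = 7000/11398 ≈ 0.614.
Interpolate at f ≈ 0.614 with slerp weights a = sin((1−f)δ)/sin δ ≈ 0.652, b = sin(fδ)/sin δ ≈ 0.912.
p = a·p₁ + b·p₂ ≈ (-0.282, -0.953, 0.109); φ = arcsin(p_z) ≈ 6.24°, λ = atan2(p_y, p_x) ≈ -106.51°.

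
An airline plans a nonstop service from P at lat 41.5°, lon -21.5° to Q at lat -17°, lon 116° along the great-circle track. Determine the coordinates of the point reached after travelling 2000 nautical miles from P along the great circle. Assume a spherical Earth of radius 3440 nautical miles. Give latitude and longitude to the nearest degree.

Write both endpoints as unit vectors p₁, p₂ with components (cos φ cos λ, cos φ sin λ, sin φ).
The central angle between the endpoints is δ = arccos(p₁·p₂) ≈ 2.377 rad (136.2°). The total great-circle distance is δ·R ≈ 2.377 × 3440 ≈ 8178 nmi, so the target fraction is f = 2000/8178 ≈ 0.245.
Interpolate at f ≈ 0.245 with slerp weights a = sin((1−f)δ)/sin δ ≈ 1.408, b = sin(fδ)/sin δ ≈ 0.794.
p = a·p₁ + b·p₂ ≈ (0.649, 0.295, 0.701); φ = arcsin(p_z) ≈ 44.53°, λ = atan2(p_y, p_x) ≈ 24.48°.

≈ lat 45°, lon 24°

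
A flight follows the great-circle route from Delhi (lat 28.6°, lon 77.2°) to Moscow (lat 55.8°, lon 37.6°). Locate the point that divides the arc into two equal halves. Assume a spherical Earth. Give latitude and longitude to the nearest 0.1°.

Convert each endpoint to a unit vector on the sphere (x = cos φ cos λ, y = cos φ sin λ, z = sin φ).
The central angle between the endpoints is δ = arccos(p₁·p₂) ≈ 0.682 rad (39.1°).
Interpolate at f = 1/2 with slerp weights a = sin((1−f)δ)/sin δ ≈ 0.531, b = sin(fδ)/sin δ ≈ 0.531.
p = a·p₁ + b·p₂ ≈ (0.339, 0.636, 0.693); φ = arcsin(p_z) ≈ 43.85°, λ = atan2(p_y, p_x) ≈ 61.92°.

≈ lat 43.9°, lon 61.9°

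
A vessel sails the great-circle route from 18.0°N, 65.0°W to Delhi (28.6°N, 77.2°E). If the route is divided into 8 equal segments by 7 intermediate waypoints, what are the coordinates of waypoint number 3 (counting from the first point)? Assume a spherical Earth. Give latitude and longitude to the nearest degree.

Write both endpoints as unit vectors p₁, p₂ with components (cos φ cos λ, cos φ sin λ, sin φ).
The central angle between the endpoints is δ = arccos(p₁·p₂) ≈ 2.108 rad (120.8°).
Interpolate at f = 3/8 with slerp weights a = sin((1−f)δ)/sin δ ≈ 1.127, b = sin(fδ)/sin δ ≈ 0.827.
p = a·p₁ + b·p₂ ≈ (0.614, -0.263, 0.744); φ = arcsin(p_z) ≈ 48.10°, λ = atan2(p_y, p_x) ≈ -23.19°.

≈ 48°N, 23°W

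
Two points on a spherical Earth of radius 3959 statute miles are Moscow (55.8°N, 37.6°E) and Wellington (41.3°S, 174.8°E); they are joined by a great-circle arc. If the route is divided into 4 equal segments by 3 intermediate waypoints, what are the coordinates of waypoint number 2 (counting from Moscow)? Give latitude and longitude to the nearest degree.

The haversine formula gives a central angle δ ≈ 2.598 rad (148.8°) between the endpoints.
Interpolate at f = 2/4 with slerp weights a = sin((1−f)δ)/sin δ ≈ 1.862, b = sin(fδ)/sin δ ≈ 1.862.
p = a·p₁ + b·p₂ ≈ (-0.564, 0.765, 0.311); φ = arcsin(p_z) ≈ 18.12°, λ = atan2(p_y, p_x) ≈ 126.38°.

≈ (18°N, 126°E)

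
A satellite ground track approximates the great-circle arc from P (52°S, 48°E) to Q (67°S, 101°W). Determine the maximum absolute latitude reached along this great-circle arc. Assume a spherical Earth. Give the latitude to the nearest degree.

The great circle lies in the plane with unit normal n̂ = (p₁ × p₂)/|p₁ × p₂|.
Here n̂_z ≈ -0.145; the vertex latitude is φ_max = arccos|n̂_z| ≈ 81.7°.
Check via Clairaut: cos φ_max = |cos φ₁| · sin C = cos(52.0°)·sin(166.4°) ≈ 0.145, again giving ≈ 81.7°.

≈ 82°S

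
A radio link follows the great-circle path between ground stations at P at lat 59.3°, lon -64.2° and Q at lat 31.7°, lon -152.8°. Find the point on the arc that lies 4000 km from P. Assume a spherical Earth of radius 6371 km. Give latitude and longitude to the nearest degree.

≈ lat 51°, lon -129°

The haversine formula gives a central angle δ ≈ 1.090 rad (62.5°) between the endpoints. The total great-circle distance is δ·R ≈ 1.090 × 6371 ≈ 6945 km, so the target fraction is f = 4000/6945 ≈ 0.576.
Interpolate at f ≈ 0.576 with slerp weights a = sin((1−f)δ)/sin δ ≈ 0.503, b = sin(fδ)/sin δ ≈ 0.662.
p = a·p₁ + b·p₂ ≈ (-0.390, -0.489, 0.781); φ = arcsin(p_z) ≈ 51.31°, λ = atan2(p_y, p_x) ≈ -128.55°.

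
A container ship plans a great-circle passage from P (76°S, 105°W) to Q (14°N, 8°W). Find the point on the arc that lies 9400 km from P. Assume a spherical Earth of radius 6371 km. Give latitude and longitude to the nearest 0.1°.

≈ (6.1°S, 13.1°W)

Write both endpoints as unit vectors p₁, p₂ with components (cos φ cos λ, cos φ sin λ, sin φ).
The central angle between the endpoints is δ = arccos(p₁·p₂) ≈ 1.837 rad (105.3°). The total great-circle distance is δ·R ≈ 1.837 × 6371 ≈ 11705 km, so the target fraction is f = 9400/11705 ≈ 0.803.
Interpolate at f ≈ 0.803 with slerp weights a = sin((1−f)δ)/sin δ ≈ 0.367, b = sin(fδ)/sin δ ≈ 1.032.
p = a·p₁ + b·p₂ ≈ (0.969, -0.225, -0.106); φ = arcsin(p_z) ≈ -6.11°, λ = atan2(p_y, p_x) ≈ -13.08°.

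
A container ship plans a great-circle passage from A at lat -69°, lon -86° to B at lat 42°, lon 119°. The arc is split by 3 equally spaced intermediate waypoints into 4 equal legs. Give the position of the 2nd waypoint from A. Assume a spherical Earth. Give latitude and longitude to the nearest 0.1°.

≈ lat -30.7°, lon 138.9°

Write both endpoints as unit vectors p₁, p₂ with components (cos φ cos λ, cos φ sin λ, sin φ).
The central angle between the endpoints is δ = arccos(p₁·p₂) ≈ 2.618 rad (150.0°).
Interpolate at f = 2/4 with slerp weights a = sin((1−f)δ)/sin δ ≈ 1.932, b = sin(fδ)/sin δ ≈ 1.932.
p = a·p₁ + b·p₂ ≈ (-0.648, 0.565, -0.511); φ = arcsin(p_z) ≈ -30.73°, λ = atan2(p_y, p_x) ≈ 138.90°.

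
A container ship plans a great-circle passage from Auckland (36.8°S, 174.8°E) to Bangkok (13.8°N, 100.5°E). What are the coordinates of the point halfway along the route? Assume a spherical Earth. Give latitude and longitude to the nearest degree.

≈ 14°S, 133°E

Write both endpoints as unit vectors p₁, p₂ with components (cos φ cos λ, cos φ sin λ, sin φ).
The central angle between the endpoints is δ = arccos(p₁·p₂) ≈ 1.503 rad (86.1°).
Interpolate at f = 1/2 with slerp weights a = sin((1−f)δ)/sin δ ≈ 0.684, b = sin(fδ)/sin δ ≈ 0.684.
p = a·p₁ + b·p₂ ≈ (-0.667, 0.703, -0.247); φ = arcsin(p_z) ≈ -14.28°, λ = atan2(p_y, p_x) ≈ 133.48°.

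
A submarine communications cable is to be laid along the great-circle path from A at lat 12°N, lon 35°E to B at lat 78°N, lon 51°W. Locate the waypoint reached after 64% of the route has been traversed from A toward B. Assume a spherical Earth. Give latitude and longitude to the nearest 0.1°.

Write both endpoints as unit vectors p₁, p₂ with components (cos φ cos λ, cos φ sin λ, sin φ).
The central angle between the endpoints is δ = arccos(p₁·p₂) ≈ 1.351 rad (77.4°).
Interpolate at f = 0.64 with slerp weights a = sin((1−f)δ)/sin δ ≈ 0.479, b = sin(fδ)/sin δ ≈ 0.780.
p = a·p₁ + b·p₂ ≈ (0.486, 0.143, 0.862); φ = arcsin(p_z) ≈ 59.58°, λ = atan2(p_y, p_x) ≈ 16.38°.

≈ lat 59.6°N, lon 16.4°E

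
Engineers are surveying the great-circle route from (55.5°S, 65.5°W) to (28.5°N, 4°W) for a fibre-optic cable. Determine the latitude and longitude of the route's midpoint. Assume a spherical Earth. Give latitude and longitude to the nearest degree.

≈ (15°S, 27°W)

Convert each endpoint to a unit vector on the sphere (x = cos φ cos λ, y = cos φ sin λ, z = sin φ).
The central angle between the endpoints is δ = arccos(p₁·p₂) ≈ 1.727 rad (99.0°).
Interpolate at f = 1/2 with slerp weights a = sin((1−f)δ)/sin δ ≈ 0.770, b = sin(fδ)/sin δ ≈ 0.770.
p = a·p₁ + b·p₂ ≈ (0.855, -0.444, -0.267); φ = arcsin(p_z) ≈ -15.49°, λ = atan2(p_y, p_x) ≈ -27.42°.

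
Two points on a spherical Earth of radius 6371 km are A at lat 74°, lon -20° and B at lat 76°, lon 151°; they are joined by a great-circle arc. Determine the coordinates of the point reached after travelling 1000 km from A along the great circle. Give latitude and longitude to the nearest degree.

From cos δ = sin φ₁ sin φ₂ + cos φ₁ cos φ₂ cos Δλ, the central angle is δ ≈ 0.522 rad (29.9°). The total great-circle distance is δ·R ≈ 0.522 × 6371 ≈ 3325 km, so the target fraction is f = 1000/3325 ≈ 0.301.
Interpolate at f ≈ 0.301 with slerp weights a = sin((1−f)δ)/sin δ ≈ 0.716, b = sin(fδ)/sin δ ≈ 0.314.
p = a·p₁ + b·p₂ ≈ (0.119, -0.031, 0.992); φ = arcsin(p_z) ≈ 82.94°, λ = atan2(p_y, p_x) ≈ -14.46°.

≈ lat 83°, lon -14°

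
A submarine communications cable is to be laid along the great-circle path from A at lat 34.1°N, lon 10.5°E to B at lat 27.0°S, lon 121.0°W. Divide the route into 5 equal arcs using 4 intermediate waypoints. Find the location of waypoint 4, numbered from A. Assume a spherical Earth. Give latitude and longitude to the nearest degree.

Convert each endpoint to a unit vector on the sphere (x = cos φ cos λ, y = cos φ sin λ, z = sin φ).
The central angle between the endpoints is δ = arccos(p₁·p₂) ≈ 2.409 rad (138.0°).
Interpolate at f = 4/5 with slerp weights a = sin((1−f)δ)/sin δ ≈ 0.693, b = sin(fδ)/sin δ ≈ 1.401.
p = a·p₁ + b·p₂ ≈ (-0.079, -0.966, -0.248); φ = arcsin(p_z) ≈ -14.34°, λ = atan2(p_y, p_x) ≈ -94.67°.

≈ lat 14°S, lon 95°W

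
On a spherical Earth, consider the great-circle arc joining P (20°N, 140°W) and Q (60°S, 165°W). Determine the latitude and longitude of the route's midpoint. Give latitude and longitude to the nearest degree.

Convert each endpoint to a unit vector on the sphere (x = cos φ cos λ, y = cos φ sin λ, z = sin φ).
The central angle between the endpoints is δ = arccos(p₁·p₂) ≈ 1.441 rad (82.6°).
Interpolate at f = 1/2 with slerp weights a = sin((1−f)δ)/sin δ ≈ 0.665, b = sin(fδ)/sin δ ≈ 0.665.
p = a·p₁ + b·p₂ ≈ (-0.800, -0.488, -0.349); φ = arcsin(p_z) ≈ -20.40°, λ = atan2(p_y, p_x) ≈ -148.63°.

≈ (20°S, 149°W)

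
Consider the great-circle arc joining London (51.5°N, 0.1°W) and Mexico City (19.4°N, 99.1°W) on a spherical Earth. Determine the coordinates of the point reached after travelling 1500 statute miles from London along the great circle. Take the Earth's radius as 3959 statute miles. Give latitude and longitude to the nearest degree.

Convert each endpoint to a unit vector on the sphere (x = cos φ cos λ, y = cos φ sin λ, z = sin φ).
The central angle between the endpoints is δ = arccos(p₁·p₂) ≈ 1.402 rad (80.3°). The total great-circle distance is δ·R ≈ 1.402 × 3959 ≈ 5550 mi, so the target fraction is f = 1500/5550 ≈ 0.270.
Interpolate at f ≈ 0.270 with slerp weights a = sin((1−f)δ)/sin δ ≈ 0.866, b = sin(fδ)/sin δ ≈ 0.375.
p = a·p₁ + b·p₂ ≈ (0.483, -0.350, 0.802); φ = arcsin(p_z) ≈ 53.36°, λ = atan2(p_y, p_x) ≈ -35.95°.

≈ (53°N, 36°W)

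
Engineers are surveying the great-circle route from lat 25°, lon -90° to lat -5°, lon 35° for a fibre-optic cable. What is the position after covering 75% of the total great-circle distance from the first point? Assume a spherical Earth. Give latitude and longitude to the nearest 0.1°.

The haversine formula gives a central angle δ ≈ 2.159 rad (123.7°) between the endpoints.
Interpolate at f = 0.75 with slerp weights a = sin((1−f)δ)/sin δ ≈ 0.618, b = sin(fδ)/sin δ ≈ 1.200.
p = a·p₁ + b·p₂ ≈ (0.980, 0.126, 0.156); φ = arcsin(p_z) ≈ 9.00°, λ = atan2(p_y, p_x) ≈ 7.34°.

≈ lat 9.0°, lon 7.3°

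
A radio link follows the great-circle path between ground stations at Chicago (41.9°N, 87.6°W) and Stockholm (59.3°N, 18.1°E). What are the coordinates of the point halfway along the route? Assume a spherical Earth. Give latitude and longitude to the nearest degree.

Convert each endpoint to a unit vector on the sphere (x = cos φ cos λ, y = cos φ sin λ, z = sin φ).
The central angle between the endpoints is δ = arccos(p₁·p₂) ≈ 1.080 rad (61.9°).
Interpolate at f = 1/2 with slerp weights a = sin((1−f)δ)/sin δ ≈ 0.583, b = sin(fδ)/sin δ ≈ 0.583.
p = a·p₁ + b·p₂ ≈ (0.301, -0.341, 0.891); φ = arcsin(p_z) ≈ 62.94°, λ = atan2(p_y, p_x) ≈ -48.56°.

≈ 63°N, 49°W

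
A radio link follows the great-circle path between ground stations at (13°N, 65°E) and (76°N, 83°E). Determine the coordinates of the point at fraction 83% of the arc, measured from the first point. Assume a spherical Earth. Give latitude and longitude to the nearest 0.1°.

Write both endpoints as unit vectors p₁, p₂ with components (cos φ cos λ, cos φ sin λ, sin φ).
The central angle between the endpoints is δ = arccos(p₁·p₂) ≈ 1.112 rad (63.7°).
Interpolate at f = 0.83 with slerp weights a = sin((1−f)δ)/sin δ ≈ 0.210, b = sin(fδ)/sin δ ≈ 0.889.
p = a·p₁ + b·p₂ ≈ (0.113, 0.399, 0.910); φ = arcsin(p_z) ≈ 65.53°, λ = atan2(p_y, p_x) ≈ 74.24°.

≈ (65.5°N, 74.2°E)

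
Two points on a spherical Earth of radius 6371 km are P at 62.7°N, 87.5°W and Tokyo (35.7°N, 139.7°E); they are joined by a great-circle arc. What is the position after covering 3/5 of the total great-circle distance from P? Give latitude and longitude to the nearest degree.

The haversine formula gives a central angle δ ≈ 1.302 rad (74.6°) between the endpoints.
Interpolate at f = 3/5 with slerp weights a = sin((1−f)δ)/sin δ ≈ 0.516, b = sin(fδ)/sin δ ≈ 0.730.
p = a·p₁ + b·p₂ ≈ (-0.442, 0.147, 0.885); φ = arcsin(p_z) ≈ 62.23°, λ = atan2(p_y, p_x) ≈ 161.59°.

≈ 62°N, 162°E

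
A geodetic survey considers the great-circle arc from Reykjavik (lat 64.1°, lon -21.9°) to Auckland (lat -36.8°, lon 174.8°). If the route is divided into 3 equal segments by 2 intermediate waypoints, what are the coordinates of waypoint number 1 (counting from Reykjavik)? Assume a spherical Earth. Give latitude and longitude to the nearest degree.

Convert each endpoint to a unit vector on the sphere (x = cos φ cos λ, y = cos φ sin λ, z = sin φ).
The central angle between the endpoints is δ = arccos(p₁·p₂) ≈ 2.634 rad (150.9°).
Interpolate at f = 1/3 with slerp weights a = sin((1−f)δ)/sin δ ≈ 2.022, b = sin(fδ)/sin δ ≈ 1.583.
p = a·p₁ + b·p₂ ≈ (-0.443, -0.215, 0.871); φ = arcsin(p_z) ≈ 60.53°, λ = atan2(p_y, p_x) ≈ -154.15°.

≈ lat 61°, lon -154°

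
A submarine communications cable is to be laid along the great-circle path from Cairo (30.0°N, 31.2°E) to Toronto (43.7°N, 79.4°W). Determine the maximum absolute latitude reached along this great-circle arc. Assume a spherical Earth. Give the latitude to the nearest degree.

≈ 54°N

The great circle lies in the plane with unit normal n̂ = (p₁ × p₂)/|p₁ × p₂|.
Here n̂_z ≈ -0.591; the vertex latitude is φ_max = arccos|n̂_z| ≈ 53.8°.
Check via Clairaut: cos φ_max = |cos φ₁| · sin C = cos(30.0°)·sin(43.0°) ≈ 0.591, again giving ≈ 53.8°.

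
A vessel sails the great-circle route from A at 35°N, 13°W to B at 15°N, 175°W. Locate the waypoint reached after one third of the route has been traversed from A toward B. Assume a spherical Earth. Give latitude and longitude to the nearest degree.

Convert each endpoint to a unit vector on the sphere (x = cos φ cos λ, y = cos φ sin λ, z = sin φ).
The central angle between the endpoints is δ = arccos(p₁·p₂) ≈ 2.219 rad (127.2°).
Interpolate at f = 1/3 with slerp weights a = sin((1−f)δ)/sin δ ≈ 1.250, b = sin(fδ)/sin δ ≈ 0.846.
p = a·p₁ + b·p₂ ≈ (0.183, -0.301, 0.936); φ = arcsin(p_z) ≈ 69.34°, λ = atan2(p_y, p_x) ≈ -58.69°.

≈ 69°N, 59°W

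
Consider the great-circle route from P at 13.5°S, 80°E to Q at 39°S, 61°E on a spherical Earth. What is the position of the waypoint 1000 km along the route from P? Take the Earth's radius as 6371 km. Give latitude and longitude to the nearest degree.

≈ 21°S, 75°E

Convert each endpoint to a unit vector on the sphere (x = cos φ cos λ, y = cos φ sin λ, z = sin φ).
The central angle between the endpoints is δ = arccos(p₁·p₂) ≈ 0.533 rad (30.5°). The total great-circle distance is δ·R ≈ 0.533 × 6371 ≈ 3394 km, so the target fraction is f = 1000/3394 ≈ 0.295.
Interpolate at f ≈ 0.295 with slerp weights a = sin((1−f)δ)/sin δ ≈ 0.723, b = sin(fδ)/sin δ ≈ 0.308.
p = a·p₁ + b·p₂ ≈ (0.238, 0.901, -0.362); φ = arcsin(p_z) ≈ -21.25°, λ = atan2(p_y, p_x) ≈ 75.21°.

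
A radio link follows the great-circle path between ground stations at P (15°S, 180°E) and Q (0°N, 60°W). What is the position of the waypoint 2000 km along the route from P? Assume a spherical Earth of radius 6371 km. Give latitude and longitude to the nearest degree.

≈ (17°S, 161°W)

Convert each endpoint to a unit vector on the sphere (x = cos φ cos λ, y = cos φ sin λ, z = sin φ).
The central angle between the endpoints is δ = arccos(p₁·p₂) ≈ 2.075 rad (118.9°). The total great-circle distance is δ·R ≈ 2.075 × 6371 ≈ 13219 km, so the target fraction is f = 2000/13219 ≈ 0.151.
Interpolate at f ≈ 0.151 with slerp weights a = sin((1−f)δ)/sin δ ≈ 1.121, b = sin(fδ)/sin δ ≈ 0.353.
p = a·p₁ + b·p₂ ≈ (-0.907, -0.305, -0.290); φ = arcsin(p_z) ≈ -16.87°, λ = atan2(p_y, p_x) ≈ -161.39°.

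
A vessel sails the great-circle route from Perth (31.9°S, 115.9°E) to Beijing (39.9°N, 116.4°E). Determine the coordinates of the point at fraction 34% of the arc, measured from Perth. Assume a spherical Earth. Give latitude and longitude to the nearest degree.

The haversine formula gives a central angle δ ≈ 1.253 rad (71.8°) between the endpoints.
Interpolate at f = 0.34 with slerp weights a = sin((1−f)δ)/sin δ ≈ 0.775, b = sin(fδ)/sin δ ≈ 0.435.
p = a·p₁ + b·p₂ ≈ (-0.436, 0.891, -0.130); φ = arcsin(p_z) ≈ -7.49°, λ = atan2(p_y, p_x) ≈ 116.07°.

≈ (7°S, 116°E)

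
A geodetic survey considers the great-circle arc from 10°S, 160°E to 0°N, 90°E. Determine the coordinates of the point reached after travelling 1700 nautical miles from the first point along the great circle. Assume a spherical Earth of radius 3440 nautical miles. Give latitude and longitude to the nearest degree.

≈ 7°S, 132°E

From cos δ = sin φ₁ sin φ₂ + cos φ₁ cos φ₂ cos Δλ, the central angle is δ ≈ 1.227 rad (70.3°). The total great-circle distance is δ·R ≈ 1.227 × 3440 ≈ 4222 nmi, so the target fraction is f = 1700/4222 ≈ 0.403.
Interpolate at f ≈ 0.403 with slerp weights a = sin((1−f)δ)/sin δ ≈ 0.711, b = sin(fδ)/sin δ ≈ 0.504.
p = a·p₁ + b·p₂ ≈ (-0.658, 0.743, -0.123); φ = arcsin(p_z) ≈ -7.09°, λ = atan2(p_y, p_x) ≈ 131.51°.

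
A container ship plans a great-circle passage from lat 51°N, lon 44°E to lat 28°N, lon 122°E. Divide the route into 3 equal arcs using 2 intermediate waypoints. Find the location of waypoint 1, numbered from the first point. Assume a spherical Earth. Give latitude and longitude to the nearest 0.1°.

≈ lat 50.0°N, lon 76.4°E

Convert each endpoint to a unit vector on the sphere (x = cos φ cos λ, y = cos φ sin λ, z = sin φ).
The central angle between the endpoints is δ = arccos(p₁·p₂) ≈ 1.070 rad (61.3°).
Interpolate at f = 1/3 with slerp weights a = sin((1−f)δ)/sin δ ≈ 0.746, b = sin(fδ)/sin δ ≈ 0.398.
p = a·p₁ + b·p₂ ≈ (0.151, 0.624, 0.767); φ = arcsin(p_z) ≈ 50.04°, λ = atan2(p_y, p_x) ≈ 76.36°.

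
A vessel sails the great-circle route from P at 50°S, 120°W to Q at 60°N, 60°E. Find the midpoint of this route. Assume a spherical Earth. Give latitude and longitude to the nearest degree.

≈ 35°N, 120°W

From cos δ = sin φ₁ sin φ₂ + cos φ₁ cos φ₂ cos Δλ, the central angle is δ ≈ 2.967 rad (170.0°).
Interpolate at f = 1/2 with slerp weights a = sin((1−f)δ)/sin δ ≈ 5.737, b = sin(fδ)/sin δ ≈ 5.737.
p = a·p₁ + b·p₂ ≈ (-0.410, -0.709, 0.574); φ = arcsin(p_z) ≈ 35.00°, λ = atan2(p_y, p_x) ≈ -120.00°.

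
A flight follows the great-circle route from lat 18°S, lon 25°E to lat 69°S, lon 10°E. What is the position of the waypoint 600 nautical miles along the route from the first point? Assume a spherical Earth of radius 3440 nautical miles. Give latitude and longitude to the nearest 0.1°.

≈ lat 27.9°S, lon 23.7°E

Convert each endpoint to a unit vector on the sphere (x = cos φ cos λ, y = cos φ sin λ, z = sin φ).
The central angle between the endpoints is δ = arccos(p₁·p₂) ≈ 0.905 rad (51.9°). The total great-circle distance is δ·R ≈ 0.905 × 3440 ≈ 3113 nmi, so the target fraction is f = 600/3113 ≈ 0.193.
Interpolate at f ≈ 0.193 with slerp weights a = sin((1−f)δ)/sin δ ≈ 0.849, b = sin(fδ)/sin δ ≈ 0.221.
p = a·p₁ + b·p₂ ≈ (0.809, 0.355, -0.468); φ = arcsin(p_z) ≈ -27.92°, λ = atan2(p_y, p_x) ≈ 23.67°.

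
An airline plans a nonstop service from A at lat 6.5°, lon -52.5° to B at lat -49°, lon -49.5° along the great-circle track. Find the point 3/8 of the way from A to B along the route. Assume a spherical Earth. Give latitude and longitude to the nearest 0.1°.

≈ lat -14.3°, lon -51.6°

Convert each endpoint to a unit vector on the sphere (x = cos φ cos λ, y = cos φ sin λ, z = sin φ).
The central angle between the endpoints is δ = arccos(p₁·p₂) ≈ 0.970 rad (55.6°).
Interpolate at f = 3/8 with slerp weights a = sin((1−f)δ)/sin δ ≈ 0.691, b = sin(fδ)/sin δ ≈ 0.431.
p = a·p₁ + b·p₂ ≈ (0.602, -0.760, -0.247); φ = arcsin(p_z) ≈ -14.32°, λ = atan2(p_y, p_x) ≈ -51.62°.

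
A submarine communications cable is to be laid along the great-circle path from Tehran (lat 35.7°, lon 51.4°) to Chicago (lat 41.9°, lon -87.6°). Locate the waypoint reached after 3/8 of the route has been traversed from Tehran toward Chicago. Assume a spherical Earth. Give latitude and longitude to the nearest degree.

The haversine formula gives a central angle δ ≈ 1.637 rad (93.8°) between the endpoints.
Interpolate at f = 3/8 with slerp weights a = sin((1−f)δ)/sin δ ≈ 0.856, b = sin(fδ)/sin δ ≈ 0.577.
p = a·p₁ + b·p₂ ≈ (0.452, 0.114, 0.885); φ = arcsin(p_z) ≈ 62.25°, λ = atan2(p_y, p_x) ≈ 14.13°.

≈ lat 62°, lon 14°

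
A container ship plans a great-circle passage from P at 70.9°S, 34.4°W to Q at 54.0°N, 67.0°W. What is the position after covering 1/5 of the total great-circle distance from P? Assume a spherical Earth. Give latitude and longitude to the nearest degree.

≈ 46°S, 49°W

Write both endpoints as unit vectors p₁, p₂ with components (cos φ cos λ, cos φ sin λ, sin φ).
The central angle between the endpoints is δ = arccos(p₁·p₂) ≈ 2.217 rad (127.0°).
Interpolate at f = 1/5 with slerp weights a = sin((1−f)δ)/sin δ ≈ 1.227, b = sin(fδ)/sin δ ≈ 0.538.
p = a·p₁ + b·p₂ ≈ (0.455, -0.518, -0.725); φ = arcsin(p_z) ≈ -46.44°, λ = atan2(p_y, p_x) ≈ -48.70°.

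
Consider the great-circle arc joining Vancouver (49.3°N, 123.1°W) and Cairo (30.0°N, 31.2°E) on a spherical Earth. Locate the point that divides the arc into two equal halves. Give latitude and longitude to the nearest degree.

≈ (72°N, 14°W)

Convert each endpoint to a unit vector on the sphere (x = cos φ cos λ, y = cos φ sin λ, z = sin φ).
The central angle between the endpoints is δ = arccos(p₁·p₂) ≈ 1.701 rad (97.5°).
Interpolate at f = 1/2 with slerp weights a = sin((1−f)δ)/sin δ ≈ 0.758, b = sin(fδ)/sin δ ≈ 0.758.
p = a·p₁ + b·p₂ ≈ (0.292, -0.074, 0.954); φ = arcsin(p_z) ≈ 72.49°, λ = atan2(p_y, p_x) ≈ -14.24°.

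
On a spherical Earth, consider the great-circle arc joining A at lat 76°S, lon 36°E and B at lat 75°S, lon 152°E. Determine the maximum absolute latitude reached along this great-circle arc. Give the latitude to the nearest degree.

≈ 82°S

The great circle lies in the plane with unit normal n̂ = (p₁ × p₂)/|p₁ × p₂|.
Here n̂_z ≈ +0.136; the vertex latitude is φ_max = arccos|n̂_z| ≈ 82.2°.
Check via Clairaut: cos φ_max = |cos φ₁| · sin C = cos(76.0°)·sin(145.9°) ≈ 0.136, again giving ≈ 82.2°.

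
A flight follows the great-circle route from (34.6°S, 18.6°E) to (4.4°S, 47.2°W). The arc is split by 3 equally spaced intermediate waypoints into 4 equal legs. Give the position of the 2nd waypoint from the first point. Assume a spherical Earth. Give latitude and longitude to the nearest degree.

≈ (23°S, 18°W)

Write both endpoints as unit vectors p₁, p₂ with components (cos φ cos λ, cos φ sin λ, sin φ).
The central angle between the endpoints is δ = arccos(p₁·p₂) ≈ 1.181 rad (67.7°).
Interpolate at f = 2/4 with slerp weights a = sin((1−f)δ)/sin δ ≈ 0.602, b = sin(fδ)/sin δ ≈ 0.602.
p = a·p₁ + b·p₂ ≈ (0.877, -0.282, -0.388); φ = arcsin(p_z) ≈ -22.83°, λ = atan2(p_y, p_x) ≈ -17.84°.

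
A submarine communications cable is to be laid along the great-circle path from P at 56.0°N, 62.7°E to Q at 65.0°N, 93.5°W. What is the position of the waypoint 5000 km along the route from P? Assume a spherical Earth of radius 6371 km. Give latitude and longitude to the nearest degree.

From cos δ = sin φ₁ sin φ₂ + cos φ₁ cos φ₂ cos Δλ, the central angle is δ ≈ 1.006 rad (57.6°). The total great-circle distance is δ·R ≈ 1.006 × 6371 ≈ 6410 km, so the target fraction is f = 5000/6410 ≈ 0.780.
Interpolate at f ≈ 0.780 with slerp weights a = sin((1−f)δ)/sin δ ≈ 0.260, b = sin(fδ)/sin δ ≈ 0.837.
p = a·p₁ + b·p₂ ≈ (0.045, -0.224, 0.974); φ = arcsin(p_z) ≈ 76.81°, λ = atan2(p_y, p_x) ≈ -78.61°.

≈ 77°N, 79°W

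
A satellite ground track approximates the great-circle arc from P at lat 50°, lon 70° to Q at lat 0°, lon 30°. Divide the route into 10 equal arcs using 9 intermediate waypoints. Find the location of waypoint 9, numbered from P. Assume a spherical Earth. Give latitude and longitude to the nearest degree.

≈ lat 5°, lon 33°

The haversine formula gives a central angle δ ≈ 1.056 rad (60.5°) between the endpoints.
Interpolate at f = 9/10 with slerp weights a = sin((1−f)δ)/sin δ ≈ 0.121, b = sin(fδ)/sin δ ≈ 0.935.
p = a·p₁ + b·p₂ ≈ (0.836, 0.541, 0.093); φ = arcsin(p_z) ≈ 5.32°, λ = atan2(p_y, p_x) ≈ 32.88°.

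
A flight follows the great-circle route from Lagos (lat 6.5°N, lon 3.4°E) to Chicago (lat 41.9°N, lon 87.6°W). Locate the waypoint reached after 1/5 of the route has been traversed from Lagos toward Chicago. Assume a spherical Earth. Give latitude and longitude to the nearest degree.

Convert each endpoint to a unit vector on the sphere (x = cos φ cos λ, y = cos φ sin λ, z = sin φ).
The central angle between the endpoints is δ = arccos(p₁·p₂) ≈ 1.508 rad (86.4°).
Interpolate at f = 1/5 with slerp weights a = sin((1−f)δ)/sin δ ≈ 0.936, b = sin(fδ)/sin δ ≈ 0.298.
p = a·p₁ + b·p₂ ≈ (0.938, -0.166, 0.305); φ = arcsin(p_z) ≈ 17.74°, λ = atan2(p_y, p_x) ≈ -10.05°.

≈ lat 18°N, lon 10°W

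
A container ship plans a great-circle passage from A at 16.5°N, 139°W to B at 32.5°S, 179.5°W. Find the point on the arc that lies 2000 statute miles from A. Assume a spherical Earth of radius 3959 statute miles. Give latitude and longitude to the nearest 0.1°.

Write both endpoints as unit vectors p₁, p₂ with components (cos φ cos λ, cos φ sin λ, sin φ).
The central angle between the endpoints is δ = arccos(p₁·p₂) ≈ 1.090 rad (62.5°). The total great-circle distance is δ·R ≈ 1.090 × 3959 ≈ 4316 mi, so the target fraction is f = 2000/4316 ≈ 0.463.
Interpolate at f ≈ 0.463 with slerp weights a = sin((1−f)δ)/sin δ ≈ 0.623, b = sin(fδ)/sin δ ≈ 0.546.
p = a·p₁ + b·p₂ ≈ (-0.911, -0.396, -0.116); φ = arcsin(p_z) ≈ -6.68°, λ = atan2(p_y, p_x) ≈ -156.52°.

≈ 6.7°S, 156.5°W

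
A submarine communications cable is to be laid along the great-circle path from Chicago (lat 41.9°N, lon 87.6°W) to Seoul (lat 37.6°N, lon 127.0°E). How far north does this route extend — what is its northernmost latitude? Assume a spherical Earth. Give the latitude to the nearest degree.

≈ 70°N

The great circle lies in the plane with unit normal n̂ = (p₁ × p₂)/|p₁ × p₂|.
Here n̂_z ≈ -0.336; the vertex latitude is φ_max = arccos|n̂_z| ≈ 70.4°.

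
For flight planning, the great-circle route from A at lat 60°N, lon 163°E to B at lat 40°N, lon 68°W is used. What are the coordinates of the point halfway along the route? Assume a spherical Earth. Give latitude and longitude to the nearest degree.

Write both endpoints as unit vectors p₁, p₂ with components (cos φ cos λ, cos φ sin λ, sin φ).
The central angle between the endpoints is δ = arccos(p₁·p₂) ≈ 1.250 rad (71.6°).
Interpolate at f = 1/2 with slerp weights a = sin((1−f)δ)/sin δ ≈ 0.616, b = sin(fδ)/sin δ ≈ 0.616.
p = a·p₁ + b·p₂ ≈ (-0.118, -0.348, 0.930); φ = arcsin(p_z) ≈ 68.46°, λ = atan2(p_y, p_x) ≈ -108.72°.

≈ lat 68°N, lon 109°W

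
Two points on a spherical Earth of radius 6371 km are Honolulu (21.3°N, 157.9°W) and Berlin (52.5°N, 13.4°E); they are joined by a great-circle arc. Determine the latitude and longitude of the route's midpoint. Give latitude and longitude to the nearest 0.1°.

≈ 73.5°N, 142.3°W

Write both endpoints as unit vectors p₁, p₂ with components (cos φ cos λ, cos φ sin λ, sin φ).
The central angle between the endpoints is δ = arccos(p₁·p₂) ≈ 1.847 rad (105.8°).
Interpolate at f = 1/2 with slerp weights a = sin((1−f)δ)/sin δ ≈ 0.829, b = sin(fδ)/sin δ ≈ 0.829.
p = a·p₁ + b·p₂ ≈ (-0.225, -0.174, 0.959); φ = arcsin(p_z) ≈ 73.50°, λ = atan2(p_y, p_x) ≈ -142.31°.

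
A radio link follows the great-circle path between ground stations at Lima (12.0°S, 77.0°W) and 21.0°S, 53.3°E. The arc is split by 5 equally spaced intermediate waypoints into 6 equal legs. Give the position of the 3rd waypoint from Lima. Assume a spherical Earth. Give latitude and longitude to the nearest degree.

From cos δ = sin φ₁ sin φ₂ + cos φ₁ cos φ₂ cos Δλ, the central angle is δ ≈ 2.113 rad (121.1°).
Interpolate at f = 3/6 with slerp weights a = sin((1−f)δ)/sin δ ≈ 1.017, b = sin(fδ)/sin δ ≈ 1.017.
p = a·p₁ + b·p₂ ≈ (0.791, -0.208, -0.576); φ = arcsin(p_z) ≈ -35.14°, λ = atan2(p_y, p_x) ≈ -14.73°.

≈ 35°S, 15°W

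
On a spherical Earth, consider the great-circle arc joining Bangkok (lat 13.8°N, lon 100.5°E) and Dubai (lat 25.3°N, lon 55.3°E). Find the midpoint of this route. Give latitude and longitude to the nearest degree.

From cos δ = sin φ₁ sin φ₂ + cos φ₁ cos φ₂ cos Δλ, the central angle is δ ≈ 0.766 rad (43.9°).
Interpolate at f = 1/2 with slerp weights a = sin((1−f)δ)/sin δ ≈ 0.539, b = sin(fδ)/sin δ ≈ 0.539.
p = a·p₁ + b·p₂ ≈ (0.182, 0.915, 0.359); φ = arcsin(p_z) ≈ 21.04°, λ = atan2(p_y, p_x) ≈ 78.75°.

≈ lat 21°N, lon 79°E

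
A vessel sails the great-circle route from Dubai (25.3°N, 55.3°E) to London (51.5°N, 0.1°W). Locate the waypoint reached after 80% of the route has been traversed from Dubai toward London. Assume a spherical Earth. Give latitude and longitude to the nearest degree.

From cos δ = sin φ₁ sin φ₂ + cos φ₁ cos φ₂ cos Δλ, the central angle is δ ≈ 0.858 rad (49.2°).
Interpolate at f = 0.80 with slerp weights a = sin((1−f)δ)/sin δ ≈ 0.226, b = sin(fδ)/sin δ ≈ 0.838.
p = a·p₁ + b·p₂ ≈ (0.638, 0.167, 0.752); φ = arcsin(p_z) ≈ 48.77°, λ = atan2(p_y, p_x) ≈ 14.66°.

≈ (49°N, 15°E)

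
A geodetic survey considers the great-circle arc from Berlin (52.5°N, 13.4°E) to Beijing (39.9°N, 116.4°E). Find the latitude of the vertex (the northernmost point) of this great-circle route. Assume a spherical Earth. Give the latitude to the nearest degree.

≈ 60°N

The great circle lies in the plane with unit normal n̂ = (p₁ × p₂)/|p₁ × p₂|.
Here n̂_z ≈ +0.497; the vertex latitude is φ_max = arccos|n̂_z| ≈ 60.2°.
Check via Clairaut: cos φ_max = |cos φ₁| · sin C = cos(52.5°)·sin(54.8°) ≈ 0.497, again giving ≈ 60.2°.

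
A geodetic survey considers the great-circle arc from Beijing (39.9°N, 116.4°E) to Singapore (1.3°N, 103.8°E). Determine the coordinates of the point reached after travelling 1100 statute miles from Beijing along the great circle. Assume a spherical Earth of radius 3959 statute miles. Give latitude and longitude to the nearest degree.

≈ (25°N, 111°E)

The haversine formula gives a central angle δ ≈ 0.703 rad (40.3°) between the endpoints. The total great-circle distance is δ·R ≈ 0.703 × 3959 ≈ 2782 mi, so the target fraction is f = 1100/2782 ≈ 0.395.
Interpolate at f ≈ 0.395 with slerp weights a = sin((1−f)δ)/sin δ ≈ 0.638, b = sin(fδ)/sin δ ≈ 0.424.
p = a·p₁ + b·p₂ ≈ (-0.319, 0.850, 0.419); φ = arcsin(p_z) ≈ 24.76°, λ = atan2(p_y, p_x) ≈ 110.55°.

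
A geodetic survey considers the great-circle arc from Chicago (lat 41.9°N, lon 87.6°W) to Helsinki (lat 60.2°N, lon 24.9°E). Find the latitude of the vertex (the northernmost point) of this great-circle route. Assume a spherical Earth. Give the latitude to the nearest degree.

The great circle lies in the plane with unit normal n̂ = (p₁ × p₂)/|p₁ × p₂|.
Here n̂_z ≈ +0.380; the vertex latitude is φ_max = arccos|n̂_z| ≈ 67.7°.
Check via Clairaut: cos φ_max = |cos φ₁| · sin C = cos(41.9°)·sin(30.7°) ≈ 0.380, again giving ≈ 67.7°.

≈ 68°N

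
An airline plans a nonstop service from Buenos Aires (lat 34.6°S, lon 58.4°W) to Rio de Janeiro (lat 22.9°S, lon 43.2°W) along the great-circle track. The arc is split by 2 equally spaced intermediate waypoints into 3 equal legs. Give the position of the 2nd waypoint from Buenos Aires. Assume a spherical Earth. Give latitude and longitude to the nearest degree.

Convert each endpoint to a unit vector on the sphere (x = cos φ cos λ, y = cos φ sin λ, z = sin φ).
The central angle between the endpoints is δ = arccos(p₁·p₂) ≈ 0.309 rad (17.7°).
Interpolate at f = 2/3 with slerp weights a = sin((1−f)δ)/sin δ ≈ 0.338, b = sin(fδ)/sin δ ≈ 0.673.
p = a·p₁ + b·p₂ ≈ (0.597, -0.661, -0.454); φ = arcsin(p_z) ≈ -26.98°, λ = atan2(p_y, p_x) ≈ -47.90°.

≈ lat 27°S, lon 48°W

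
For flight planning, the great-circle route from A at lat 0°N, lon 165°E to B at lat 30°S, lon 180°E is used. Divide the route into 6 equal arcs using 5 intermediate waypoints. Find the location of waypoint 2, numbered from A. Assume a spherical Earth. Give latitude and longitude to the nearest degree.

From cos δ = sin φ₁ sin φ₂ + cos φ₁ cos φ₂ cos Δλ, the central angle is δ ≈ 0.580 rad (33.2°).
Interpolate at f = 2/6 with slerp weights a = sin((1−f)δ)/sin δ ≈ 0.688, b = sin(fδ)/sin δ ≈ 0.351.
p = a·p₁ + b·p₂ ≈ (-0.968, 0.178, -0.175); φ = arcsin(p_z) ≈ -10.10°, λ = atan2(p_y, p_x) ≈ 169.58°.

≈ lat 10°S, lon 170°E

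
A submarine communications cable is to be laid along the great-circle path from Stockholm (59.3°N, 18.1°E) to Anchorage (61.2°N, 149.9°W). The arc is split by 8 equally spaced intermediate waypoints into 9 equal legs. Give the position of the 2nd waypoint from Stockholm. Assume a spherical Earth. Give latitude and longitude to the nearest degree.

≈ (72°N, 13°E)

Write both endpoints as unit vectors p₁, p₂ with components (cos φ cos λ, cos φ sin λ, sin φ).
The central angle between the endpoints is δ = arccos(p₁·p₂) ≈ 1.032 rad (59.1°).
Interpolate at f = 2/9 with slerp weights a = sin((1−f)δ)/sin δ ≈ 0.838, b = sin(fδ)/sin δ ≈ 0.265.
p = a·p₁ + b·p₂ ≈ (0.296, 0.069, 0.953); φ = arcsin(p_z) ≈ 72.29°, λ = atan2(p_y, p_x) ≈ 13.10°.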